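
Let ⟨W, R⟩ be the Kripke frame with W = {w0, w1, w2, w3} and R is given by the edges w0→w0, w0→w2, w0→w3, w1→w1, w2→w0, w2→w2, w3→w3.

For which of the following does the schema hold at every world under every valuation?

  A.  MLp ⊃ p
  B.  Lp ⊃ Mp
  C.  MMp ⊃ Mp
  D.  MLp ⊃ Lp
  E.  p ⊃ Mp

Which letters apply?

B, E

R is reflexive: each world relates to itself.
R is not symmetric: w0 R w3 but not w3 R w0.
R is not transitive: w2 R w0 and w0 R w3 but not w2 R w3.
R is not euclidean: w0 R w2 and w0 R w3 but not w2 R w3.
R is serial: every world has an R-successor.
(A) MLp ⊃ p is the dual of axiom B; it is valid on a frame exactly when R is symmetric. R is not symmetric, so not valid.
(B) Lp ⊃ Mp (axiom D) characterises the serial frames. R is serial — valid.
(C) the dual of axiom 4: valid iff R is transitive. R is not transitive — not valid.
(D) MLp ⊃ Lp is the dual of axiom 5, which corresponds to the euclidean property. R is not euclidean — not valid.
(E) the dual of axiom T: valid iff R is reflexive. R is reflexive — valid.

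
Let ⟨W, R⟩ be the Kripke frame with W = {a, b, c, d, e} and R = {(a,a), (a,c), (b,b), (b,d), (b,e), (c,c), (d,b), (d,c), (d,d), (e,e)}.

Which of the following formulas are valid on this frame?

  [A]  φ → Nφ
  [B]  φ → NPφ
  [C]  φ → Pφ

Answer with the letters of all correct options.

C

R is reflexive: each world relates to itself.
R is not symmetric: a R c but not c R a.
R is not a subset of the identity: a R c with a ≠ c.
(A) φ → Nφ (equivalent to ◇p→p) corresponds to R being a subset of the identity. Here R ⊄ identity, so not valid.
(B) axiom B: valid iff R is symmetric. R is not symmetric — not valid.
(C) φ → Pφ is the dual of axiom T; it is valid on a frame exactly when R is reflexive. R is reflexive, so valid.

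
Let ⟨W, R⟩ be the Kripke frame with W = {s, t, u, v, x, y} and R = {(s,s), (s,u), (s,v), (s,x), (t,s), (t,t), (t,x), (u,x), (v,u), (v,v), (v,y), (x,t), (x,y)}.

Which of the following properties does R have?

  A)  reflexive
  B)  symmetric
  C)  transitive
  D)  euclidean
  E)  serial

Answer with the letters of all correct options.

none

(A) not reflexive: not u R u.
(B) not symmetric: s R u but not u R s.
(C) not transitive: s R v and v R y but not s R y.
(D) not euclidean: s R u and s R s but not u R s.
(E) not serial: y has no R-successor.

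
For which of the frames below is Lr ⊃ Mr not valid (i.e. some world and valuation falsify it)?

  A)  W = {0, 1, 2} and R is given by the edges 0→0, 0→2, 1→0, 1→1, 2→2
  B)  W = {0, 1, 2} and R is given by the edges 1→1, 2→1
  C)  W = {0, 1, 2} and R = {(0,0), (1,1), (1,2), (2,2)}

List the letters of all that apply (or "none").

B

The schema Lr ⊃ Mr is axiom D; it is valid on a frame iff R is serial.
(A) R is serial (every world has an R-successor), so the schema is valid here.
(B) R is not serial (0 has no R-successor), so the schema fails here.
(C) R is serial (every world has an R-successor), so the schema is valid here.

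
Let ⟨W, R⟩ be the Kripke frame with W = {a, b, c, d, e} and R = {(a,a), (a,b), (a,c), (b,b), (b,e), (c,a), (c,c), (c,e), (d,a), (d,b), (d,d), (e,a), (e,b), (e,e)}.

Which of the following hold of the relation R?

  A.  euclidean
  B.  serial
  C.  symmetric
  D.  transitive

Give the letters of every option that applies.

B

(A) not euclidean: a R b and a R a but not b R a.
(B) serial: every world has an R-successor.
(C) not symmetric: a R b but not b R a.
(D) not transitive: a R b and b R e but not a R e.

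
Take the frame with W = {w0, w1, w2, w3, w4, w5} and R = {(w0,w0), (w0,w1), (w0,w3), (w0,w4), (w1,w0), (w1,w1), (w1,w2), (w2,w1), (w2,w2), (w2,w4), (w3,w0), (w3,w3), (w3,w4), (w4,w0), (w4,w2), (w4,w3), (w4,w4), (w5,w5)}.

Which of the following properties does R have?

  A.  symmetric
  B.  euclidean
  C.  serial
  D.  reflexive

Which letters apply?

(A) symmetric: every R-edge is matched by its reverse.
(B) not euclidean: w0 R w1 and w0 R w3 but not w1 R w3.
(C) serial: every world has an R-successor.
(D) reflexive: each world relates to itself.

A, C, D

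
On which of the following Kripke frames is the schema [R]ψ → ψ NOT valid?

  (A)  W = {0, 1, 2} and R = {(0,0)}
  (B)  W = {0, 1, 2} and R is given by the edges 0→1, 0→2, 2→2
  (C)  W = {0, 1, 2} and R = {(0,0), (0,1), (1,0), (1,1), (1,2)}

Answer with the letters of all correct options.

The schema [R]ψ → ψ is axiom T; it is valid on a frame iff R is reflexive.
(A) R is not reflexive (not 1 R 1), so the schema fails here.
(B) R is not reflexive (not 0 R 0), so the schema fails here.
(C) R is not reflexive (not 2 R 2), so the schema fails here.

A, B, C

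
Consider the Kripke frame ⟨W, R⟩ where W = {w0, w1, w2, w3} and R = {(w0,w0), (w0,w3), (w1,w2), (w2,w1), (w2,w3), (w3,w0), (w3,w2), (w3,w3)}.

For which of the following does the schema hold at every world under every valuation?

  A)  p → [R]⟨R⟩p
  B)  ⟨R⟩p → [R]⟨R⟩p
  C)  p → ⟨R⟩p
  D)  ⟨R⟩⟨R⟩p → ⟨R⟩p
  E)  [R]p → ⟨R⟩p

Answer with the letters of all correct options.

R is not reflexive: not w1 R w1.
R is symmetric: every R-edge is matched by its reverse.
R is not transitive: w0 R w3 and w3 R w2 but not w0 R w2.
R is not euclidean: w2 R w1 and w2 R w3 but not w1 R w3.
R is serial: every world has an R-successor.
(A) axiom B: valid iff R is symmetric. R is symmetric — valid.
(B) ⟨R⟩p → [R]⟨R⟩p is axiom 5; it is valid on a frame exactly when R is euclidean. R is not euclidean, so not valid.
(C) p → ⟨R⟩p (the dual of axiom T) characterises the reflexive frames. R is not reflexive — not valid.
(D) ⟨R⟩⟨R⟩p → ⟨R⟩p is the dual of axiom 4, which corresponds to transitivity. R is not transitive — not valid.
(E) [R]p → ⟨R⟩p is axiom D, which corresponds to seriality. R is serial — valid.

A, E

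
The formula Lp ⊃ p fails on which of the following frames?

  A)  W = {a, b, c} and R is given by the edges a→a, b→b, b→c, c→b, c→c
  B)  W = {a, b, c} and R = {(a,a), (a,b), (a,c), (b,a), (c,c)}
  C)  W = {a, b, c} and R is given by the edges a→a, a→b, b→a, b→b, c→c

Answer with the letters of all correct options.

B

The schema Lp ⊃ p is axiom T; it is valid on a frame iff R is reflexive.
(A) R is reflexive (each world relates to itself), so the schema is valid here.
(B) R is not reflexive (not b R b), so the schema fails here.
(C) R is reflexive (each world relates to itself), so the schema is valid here.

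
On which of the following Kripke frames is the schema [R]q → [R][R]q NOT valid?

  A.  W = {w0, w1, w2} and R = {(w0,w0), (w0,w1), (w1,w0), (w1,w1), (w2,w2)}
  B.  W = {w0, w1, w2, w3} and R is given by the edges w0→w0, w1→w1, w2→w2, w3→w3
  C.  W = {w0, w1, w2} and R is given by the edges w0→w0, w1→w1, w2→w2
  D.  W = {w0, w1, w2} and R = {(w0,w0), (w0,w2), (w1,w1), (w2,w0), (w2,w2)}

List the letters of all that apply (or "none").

The schema [R]q → [R][R]q is axiom 4; it is valid on a frame iff R is transitive.
(A) R is transitive (R is closed under composition), so the schema is valid here.
(B) R is transitive (R is closed under composition), so the schema is valid here.
(C) R is transitive (R is closed under composition), so the schema is valid here.
(D) R is transitive (R is closed under composition), so the schema is valid here.

none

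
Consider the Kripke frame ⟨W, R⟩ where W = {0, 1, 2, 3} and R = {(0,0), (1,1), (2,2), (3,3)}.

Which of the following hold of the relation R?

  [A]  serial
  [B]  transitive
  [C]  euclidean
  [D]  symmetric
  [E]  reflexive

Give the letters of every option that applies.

(A) serial: every world has an R-successor.
(B) transitive: R is closed under composition.
(C) euclidean: any two R-successors of the same world are R-related.
(D) symmetric: every R-edge is matched by its reverse.
(E) reflexive: each world relates to itself.

A, B, C, D, E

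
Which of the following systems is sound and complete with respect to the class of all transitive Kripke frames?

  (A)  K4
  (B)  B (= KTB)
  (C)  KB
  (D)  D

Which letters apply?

A

(A) K4 is determined by exactly this class.
(B) B (= KTB) is determined by the class of reflexive and symmetric frames.
(C) KB is determined by the class of symmetric frames.
(D) D is determined by the class of serial frames.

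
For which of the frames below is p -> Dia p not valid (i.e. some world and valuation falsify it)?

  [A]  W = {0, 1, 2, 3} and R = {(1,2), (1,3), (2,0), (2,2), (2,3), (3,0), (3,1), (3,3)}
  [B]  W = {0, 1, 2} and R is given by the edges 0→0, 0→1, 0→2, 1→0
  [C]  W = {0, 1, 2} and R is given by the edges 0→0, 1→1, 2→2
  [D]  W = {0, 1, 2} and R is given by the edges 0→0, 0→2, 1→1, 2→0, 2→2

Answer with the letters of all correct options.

A, B

The schema p -> Dia p is the dual of axiom T; it is valid on a frame iff R is reflexive.
(A) R is not reflexive (not 0 R 0), so the schema fails here.
(B) R is not reflexive (not 1 R 1), so the schema fails here.
(C) R is reflexive (each world relates to itself), so the schema is valid here.
(D) R is reflexive (each world relates to itself), so the schema is valid here.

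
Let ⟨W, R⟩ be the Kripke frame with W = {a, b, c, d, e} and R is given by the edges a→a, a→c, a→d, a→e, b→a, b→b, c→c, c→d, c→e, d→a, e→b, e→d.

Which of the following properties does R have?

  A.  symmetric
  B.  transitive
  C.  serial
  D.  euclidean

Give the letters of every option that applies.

(A) not symmetric: a R c but not c R a.
(B) not transitive: a R e and e R b but not a R b.
(C) serial: every world has an R-successor.
(D) not euclidean: a R c and a R a but not c R a.

C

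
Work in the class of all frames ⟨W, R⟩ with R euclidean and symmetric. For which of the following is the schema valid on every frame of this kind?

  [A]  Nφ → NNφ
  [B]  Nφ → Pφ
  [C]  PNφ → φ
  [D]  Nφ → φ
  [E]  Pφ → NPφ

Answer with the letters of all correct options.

A, C, E

A symmetric euclidean relation is transitive (uRv and vRw give vRu by symmetry, then uRw by the euclidean condition, applied at v).
(A) Nφ → NNφ is axiom 4, which corresponds to transitivity. Every such R is transitive — valid.
(B) Nφ → Pφ is axiom D, which corresponds to seriality. Such an R need not be serial — not valid.
(C) PNφ → φ is the dual of axiom B; it is valid on a frame exactly when R is symmetric. Every such R is symmetric, so valid.
(D) Nφ → φ is axiom T; it is valid on a frame exactly when R is reflexive. Such an R need not be reflexive, so not valid.
(E) Pφ → NPφ (axiom 5) characterises the euclidean frames. Every such R is euclidean — valid.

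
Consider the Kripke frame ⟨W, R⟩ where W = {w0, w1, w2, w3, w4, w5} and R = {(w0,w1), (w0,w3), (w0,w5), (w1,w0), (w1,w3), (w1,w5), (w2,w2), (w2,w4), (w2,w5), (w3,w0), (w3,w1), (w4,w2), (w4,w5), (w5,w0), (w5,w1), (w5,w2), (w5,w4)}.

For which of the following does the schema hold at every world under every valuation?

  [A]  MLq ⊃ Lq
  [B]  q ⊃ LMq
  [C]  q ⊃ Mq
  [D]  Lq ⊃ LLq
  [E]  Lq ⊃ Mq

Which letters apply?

R is not reflexive: not w0 R w0.
R is symmetric: every R-edge is matched by its reverse.
R is not transitive: w0 R w1 and w1 R w0 but not w0 R w0.
R is not euclidean: w0 R w3 and w0 R w5 but not w3 R w5.
R is serial: every world has an R-successor.
(A) MLq ⊃ Lq is the dual of axiom 5; it is valid on a frame exactly when R is euclidean. R is not euclidean, so not valid.
(B) q ⊃ LMq is axiom B; it is valid on a frame exactly when R is symmetric. R is symmetric, so valid.
(C) the dual of axiom T: valid iff R is reflexive. R is not reflexive — not valid.
(D) Lq ⊃ LLq is axiom 4; it is valid on a frame exactly when R is transitive. R is not transitive, so not valid.
(E) Lq ⊃ Mq is axiom D; it is valid on a frame exactly when R is serial. R is serial, so valid.

B, E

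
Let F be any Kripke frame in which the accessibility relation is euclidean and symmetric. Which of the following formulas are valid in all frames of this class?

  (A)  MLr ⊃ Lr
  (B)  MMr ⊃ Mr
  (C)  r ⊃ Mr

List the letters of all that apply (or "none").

A, B

A symmetric euclidean relation is transitive (uRv and vRw give vRu by symmetry, then uRw by the euclidean condition, applied at v).
(A) the dual of axiom 5: valid iff R is euclidean. Every such R is euclidean — valid.
(B) MMr ⊃ Mr is the dual of axiom 4; it is valid on a frame exactly when R is transitive. Every such R is transitive, so valid.
(C) r ⊃ Mr is the dual of axiom T, which corresponds to reflexivity. Such an R need not be reflexive — not valid.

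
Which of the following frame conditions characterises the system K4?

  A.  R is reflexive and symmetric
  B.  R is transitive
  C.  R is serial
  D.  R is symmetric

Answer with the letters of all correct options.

(A) this class determines B (= KTB), not K4.
(B) K4 is sound and complete for exactly this class.
(C) this class determines D, not K4.
(D) this class determines KB, not K4.

B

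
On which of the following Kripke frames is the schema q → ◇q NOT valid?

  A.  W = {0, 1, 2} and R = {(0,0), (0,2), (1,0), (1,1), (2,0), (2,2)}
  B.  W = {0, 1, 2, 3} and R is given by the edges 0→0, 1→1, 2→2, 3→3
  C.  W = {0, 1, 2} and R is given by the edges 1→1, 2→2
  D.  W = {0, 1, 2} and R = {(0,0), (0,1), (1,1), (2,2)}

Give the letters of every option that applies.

C

The schema q → ◇q is the dual of axiom T; it is valid on a frame iff R is reflexive.
(A) R is reflexive (each world relates to itself), so the schema is valid here.
(B) R is reflexive (each world relates to itself), so the schema is valid here.
(C) R is not reflexive (not 0 R 0), so the schema fails here.
(D) R is reflexive (each world relates to itself), so the schema is valid here.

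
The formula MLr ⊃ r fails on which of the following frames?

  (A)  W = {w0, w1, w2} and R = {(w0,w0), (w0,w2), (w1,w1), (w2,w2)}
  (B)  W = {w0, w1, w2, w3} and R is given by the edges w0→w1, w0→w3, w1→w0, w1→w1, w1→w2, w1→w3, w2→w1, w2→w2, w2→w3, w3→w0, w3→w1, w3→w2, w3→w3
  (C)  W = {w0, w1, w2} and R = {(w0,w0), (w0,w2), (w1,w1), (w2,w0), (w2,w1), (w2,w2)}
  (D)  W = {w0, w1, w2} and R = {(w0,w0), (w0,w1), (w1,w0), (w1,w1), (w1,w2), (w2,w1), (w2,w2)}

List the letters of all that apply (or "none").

A, C

The schema MLr ⊃ r is the dual of axiom B; it is valid on a frame iff R is symmetric.
(A) R is not symmetric (w0 R w2 but not w2 R w0), so the schema fails here.
(B) R is symmetric (every R-edge is matched by its reverse), so the schema is valid here.
(C) R is not symmetric (w2 R w1 but not w1 R w2), so the schema fails here.
(D) R is symmetric (every R-edge is matched by its reverse), so the schema is valid here.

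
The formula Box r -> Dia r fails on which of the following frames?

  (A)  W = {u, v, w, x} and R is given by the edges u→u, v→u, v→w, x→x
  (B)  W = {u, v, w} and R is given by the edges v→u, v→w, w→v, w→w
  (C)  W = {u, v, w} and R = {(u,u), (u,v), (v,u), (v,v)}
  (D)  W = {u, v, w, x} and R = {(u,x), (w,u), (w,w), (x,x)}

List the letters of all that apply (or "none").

A, B, C, D

The schema Box r -> Dia r is axiom D; it is valid on a frame iff R is serial.
(A) R is not serial (w has no R-successor), so the schema fails here.
(B) R is not serial (u has no R-successor), so the schema fails here.
(C) R is not serial (w has no R-successor), so the schema fails here.
(D) R is not serial (v has no R-successor), so the schema fails here.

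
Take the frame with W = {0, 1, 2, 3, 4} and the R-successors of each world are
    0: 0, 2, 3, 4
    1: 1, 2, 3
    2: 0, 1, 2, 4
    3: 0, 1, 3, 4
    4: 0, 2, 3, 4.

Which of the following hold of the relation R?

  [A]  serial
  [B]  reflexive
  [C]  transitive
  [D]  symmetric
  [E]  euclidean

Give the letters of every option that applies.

A, B, D

(A) serial: every world has an R-successor.
(B) reflexive: each world relates to itself.
(C) not transitive: 0 R 2 and 2 R 1 but not 0 R 1.
(D) symmetric: every R-edge is matched by its reverse.
(E) not euclidean: 0 R 2 and 0 R 3 but not 2 R 3.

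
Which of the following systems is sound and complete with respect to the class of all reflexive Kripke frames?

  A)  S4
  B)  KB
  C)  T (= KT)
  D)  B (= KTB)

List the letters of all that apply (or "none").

C

(A) S4 is determined by the class of reflexive and transitive frames.
(B) KB is determined by the class of symmetric frames.
(C) T (= KT) is determined by exactly this class.
(D) B (= KTB) is determined by the class of reflexive and symmetric frames.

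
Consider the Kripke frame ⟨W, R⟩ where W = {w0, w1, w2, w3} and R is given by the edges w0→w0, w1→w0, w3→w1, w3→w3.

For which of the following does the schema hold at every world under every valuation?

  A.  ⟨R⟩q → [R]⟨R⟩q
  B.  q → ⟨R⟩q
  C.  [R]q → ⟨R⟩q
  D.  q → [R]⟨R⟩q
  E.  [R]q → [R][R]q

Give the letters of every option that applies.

R is not reflexive: not w1 R w1.
R is not symmetric: w1 R w0 but not w0 R w1.
R is not transitive: w3 R w1 and w1 R w0 but not w3 R w0.
R is not euclidean: w3 R w1 and w3 R w3 but not w1 R w3.
R is not serial: w2 has no R-successor.
(A) ⟨R⟩q → [R]⟨R⟩q is axiom 5; it is valid on a frame exactly when R is euclidean. R is not euclidean, so not valid.
(B) q → ⟨R⟩q (the dual of axiom T) characterises the reflexive frames. R is not reflexive — not valid.
(C) [R]q → ⟨R⟩q (axiom D) characterises the serial frames. R is not serial — not valid.
(D) q → [R]⟨R⟩q is axiom B, which corresponds to symmetry. R is not symmetric — not valid.
(E) axiom 4: valid iff R is transitive. R is not transitive — not valid.

none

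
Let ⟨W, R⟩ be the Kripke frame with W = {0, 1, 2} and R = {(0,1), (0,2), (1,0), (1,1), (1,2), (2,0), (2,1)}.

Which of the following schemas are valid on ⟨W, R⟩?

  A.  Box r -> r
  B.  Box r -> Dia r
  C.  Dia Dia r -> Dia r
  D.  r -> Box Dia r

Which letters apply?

R is not reflexive: not 0 R 0.
R is symmetric: every R-edge is matched by its reverse.
R is not transitive: 0 R 1 and 1 R 0 but not 0 R 0.
R is serial: every world has an R-successor.
(A) Box r -> r is axiom T, which corresponds to reflexivity. R is not reflexive — not valid.
(B) axiom D: valid iff R is serial. R is serial — valid.
(C) the dual of axiom 4: valid iff R is transitive. R is not transitive — not valid.
(D) r -> Box Dia r is axiom B; it is valid on a frame exactly when R is symmetric. R is symmetric, so valid.

B, D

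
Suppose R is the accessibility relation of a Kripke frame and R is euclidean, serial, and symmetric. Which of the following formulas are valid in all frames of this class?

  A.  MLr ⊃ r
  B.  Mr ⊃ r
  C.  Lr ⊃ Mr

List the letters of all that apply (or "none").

A, C

Serial, symmetric and euclidean together give transitive (from symmetry + euclidean) and then reflexive; the relation is an equivalence.
(A) MLr ⊃ r (the dual of axiom B) characterises the symmetric frames. Every such R is symmetric — valid.
(B) Mr ⊃ r is valid only on frames where every R-edge is a self-loop. Such an R need not be a subset of the identity — not valid.
(C) Lr ⊃ Mr is axiom D, which corresponds to seriality. Every such R is serial — valid.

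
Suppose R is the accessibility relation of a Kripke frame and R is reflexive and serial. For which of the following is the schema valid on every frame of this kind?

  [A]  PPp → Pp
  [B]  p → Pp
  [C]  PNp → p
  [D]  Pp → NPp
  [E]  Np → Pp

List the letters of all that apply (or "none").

(A) PPp → Pp (the dual of axiom 4) characterises the transitive frames. Such an R need not be transitive — not valid.
(B) p → Pp is the dual of axiom T; it is valid on a frame exactly when R is reflexive. Every such R is reflexive, so valid.
(C) the dual of axiom B: valid iff R is symmetric. Such an R need not be symmetric — not valid.
(D) axiom 5: valid iff R is euclidean. Such an R need not be euclidean — not valid.
(E) Np → Pp is axiom D, which corresponds to seriality. Every such R is serial — valid.

B, E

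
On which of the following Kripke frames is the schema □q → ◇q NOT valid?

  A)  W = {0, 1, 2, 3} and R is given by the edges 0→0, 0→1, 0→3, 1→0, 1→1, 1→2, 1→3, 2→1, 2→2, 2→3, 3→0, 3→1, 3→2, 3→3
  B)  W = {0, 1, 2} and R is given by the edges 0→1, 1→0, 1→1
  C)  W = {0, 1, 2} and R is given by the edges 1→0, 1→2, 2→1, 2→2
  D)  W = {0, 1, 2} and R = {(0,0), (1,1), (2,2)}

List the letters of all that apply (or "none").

The schema □q → ◇q is axiom D; it is valid on a frame iff R is serial.
(A) R is serial (every world has an R-successor), so the schema is valid here.
(B) R is not serial (2 has no R-successor), so the schema fails here.
(C) R is not serial (0 has no R-successor), so the schema fails here.
(D) R is serial (every world has an R-successor), so the schema is valid here.

B, C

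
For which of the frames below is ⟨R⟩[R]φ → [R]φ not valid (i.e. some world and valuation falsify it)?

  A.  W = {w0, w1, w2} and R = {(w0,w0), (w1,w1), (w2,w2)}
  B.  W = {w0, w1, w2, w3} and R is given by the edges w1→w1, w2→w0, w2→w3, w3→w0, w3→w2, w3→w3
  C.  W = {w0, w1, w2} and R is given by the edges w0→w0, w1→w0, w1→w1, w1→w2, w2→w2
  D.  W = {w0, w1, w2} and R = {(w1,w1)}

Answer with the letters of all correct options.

The schema ⟨R⟩[R]φ → [R]φ is the dual of axiom 5; it is valid on a frame iff R is euclidean.
(A) R is euclidean (any two R-successors of the same world are R-related), so the schema is valid here.
(B) R is not euclidean (w2 R w0 and w2 R w3 but not w0 R w3), so the schema fails here.
(C) R is not euclidean (w1 R w0 and w1 R w1 but not w0 R w1), so the schema fails here.
(D) R is euclidean (any two R-successors of the same world are R-related), so the schema is valid here.

B, C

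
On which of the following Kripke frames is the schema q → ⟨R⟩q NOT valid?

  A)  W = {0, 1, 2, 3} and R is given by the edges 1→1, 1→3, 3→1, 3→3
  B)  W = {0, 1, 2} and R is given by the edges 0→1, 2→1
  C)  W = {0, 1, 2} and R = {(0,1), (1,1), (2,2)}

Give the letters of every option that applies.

A, B, C

The schema q → ⟨R⟩q is the dual of axiom T; it is valid on a frame iff R is reflexive.
(A) R is not reflexive (not 0 R 0), so the schema fails here.
(B) R is not reflexive (not 0 R 0), so the schema fails here.
(C) R is not reflexive (not 0 R 0), so the schema fails here.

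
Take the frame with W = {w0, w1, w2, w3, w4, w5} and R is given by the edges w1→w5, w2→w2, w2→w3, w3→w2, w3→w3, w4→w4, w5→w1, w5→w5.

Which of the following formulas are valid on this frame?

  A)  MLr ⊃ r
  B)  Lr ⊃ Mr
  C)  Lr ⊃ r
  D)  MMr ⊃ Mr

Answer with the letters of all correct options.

A

R is not reflexive: not w0 R w0.
R is symmetric: every R-edge is matched by its reverse.
R is not transitive: w1 R w5 and w5 R w1 but not w1 R w1.
R is not serial: w0 has no R-successor.
(A) MLr ⊃ r is the dual of axiom B, which corresponds to symmetry. R is symmetric — valid.
(B) Lr ⊃ Mr (axiom D) characterises the serial frames. R is not serial — not valid.
(C) Lr ⊃ r is axiom T; it is valid on a frame exactly when R is reflexive. R is not reflexive, so not valid.
(D) MMr ⊃ Mr is the dual of axiom 4, which corresponds to transitivity. R is not transitive — not valid.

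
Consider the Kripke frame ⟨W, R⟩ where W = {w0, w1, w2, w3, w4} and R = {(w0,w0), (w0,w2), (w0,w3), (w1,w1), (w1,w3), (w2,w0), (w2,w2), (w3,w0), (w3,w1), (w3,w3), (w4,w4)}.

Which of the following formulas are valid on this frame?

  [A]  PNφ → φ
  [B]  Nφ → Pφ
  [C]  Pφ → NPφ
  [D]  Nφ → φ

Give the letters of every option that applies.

R is reflexive: each world relates to itself.
R is symmetric: every R-edge is matched by its reverse.
R is not euclidean: w0 R w2 and w0 R w3 but not w2 R w3.
R is serial: every world has an R-successor.
(A) PNφ → φ is the dual of axiom B, which corresponds to symmetry. R is symmetric — valid.
(B) Nφ → Pφ (axiom D) characterises the serial frames. R is serial — valid.
(C) Pφ → NPφ is axiom 5, which corresponds to the euclidean property. R is not euclidean — not valid.
(D) Nφ → φ is axiom T; it is valid on a frame exactly when R is reflexive. R is reflexive, so valid.

A, B, D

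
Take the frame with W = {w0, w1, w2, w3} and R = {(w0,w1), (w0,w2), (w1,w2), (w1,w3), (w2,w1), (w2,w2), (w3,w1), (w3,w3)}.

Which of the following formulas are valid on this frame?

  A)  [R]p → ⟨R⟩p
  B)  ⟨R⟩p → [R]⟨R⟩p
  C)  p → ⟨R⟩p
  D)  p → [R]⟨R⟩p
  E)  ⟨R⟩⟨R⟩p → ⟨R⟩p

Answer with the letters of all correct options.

R is not reflexive: not w0 R w0.
R is not symmetric: w0 R w1 but not w1 R w0.
R is not transitive: w0 R w1 and w1 R w3 but not w0 R w3.
R is not euclidean: w1 R w2 and w1 R w3 but not w2 R w3.
R is serial: every world has an R-successor.
(A) axiom D: valid iff R is serial. R is serial — valid.
(B) ⟨R⟩p → [R]⟨R⟩p (axiom 5) characterises the euclidean frames. R is not euclidean — not valid.
(C) p → ⟨R⟩p is the dual of axiom T; it is valid on a frame exactly when R is reflexive. R is not reflexive, so not valid.
(D) axiom B: valid iff R is symmetric. R is not symmetric — not valid.
(E) ⟨R⟩⟨R⟩p → ⟨R⟩p is the dual of axiom 4; it is valid on a frame exactly when R is transitive. R is not transitive, so not valid.

A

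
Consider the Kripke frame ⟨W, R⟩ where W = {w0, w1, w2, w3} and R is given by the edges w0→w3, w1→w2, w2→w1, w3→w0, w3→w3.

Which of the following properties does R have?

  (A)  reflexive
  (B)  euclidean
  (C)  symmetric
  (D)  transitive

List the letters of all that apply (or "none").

(A) not reflexive: not w0 R w0.
(B) not euclidean: w1 R w2 and w1 R w2 but not w2 R w2.
(C) symmetric: every R-edge is matched by its reverse.
(D) not transitive: w0 R w3 and w3 R w0 but not w0 R w0.

C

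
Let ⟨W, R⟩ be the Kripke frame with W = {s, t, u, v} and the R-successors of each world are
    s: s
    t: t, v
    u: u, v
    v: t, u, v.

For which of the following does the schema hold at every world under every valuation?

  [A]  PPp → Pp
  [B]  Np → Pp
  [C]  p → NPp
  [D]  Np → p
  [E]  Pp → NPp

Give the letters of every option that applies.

R is reflexive: each world relates to itself.
R is symmetric: every R-edge is matched by its reverse.
R is not transitive: t R v and v R u but not t R u.
R is not euclidean: v R t and v R u but not t R u.
R is serial: every world has an R-successor.
(A) PPp → Pp is the dual of axiom 4, which corresponds to transitivity. R is not transitive — not valid.
(B) axiom D: valid iff R is serial. R is serial — valid.
(C) p → NPp (axiom B) characterises the symmetric frames. R is symmetric — valid.
(D) axiom T: valid iff R is reflexive. R is reflexive — valid.
(E) axiom 5: valid iff R is euclidean. R is not euclidean — not valid.

B, C, D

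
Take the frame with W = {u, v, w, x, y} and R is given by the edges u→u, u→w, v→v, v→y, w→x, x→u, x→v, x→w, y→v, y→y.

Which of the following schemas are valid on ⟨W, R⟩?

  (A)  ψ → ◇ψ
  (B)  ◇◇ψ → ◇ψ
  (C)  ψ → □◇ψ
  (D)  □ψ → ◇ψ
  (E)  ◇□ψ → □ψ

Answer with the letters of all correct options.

D

R is not reflexive: not w R w.
R is not symmetric: u R w but not w R u.
R is not transitive: u R w and w R x but not u R x.
R is not euclidean: u R w and u R u but not w R u.
R is serial: every world has an R-successor.
(A) ψ → ◇ψ is the dual of axiom T; it is valid on a frame exactly when R is reflexive. R is not reflexive, so not valid.
(B) ◇◇ψ → ◇ψ (the dual of axiom 4) characterises the transitive frames. R is not transitive — not valid.
(C) axiom B: valid iff R is symmetric. R is not symmetric — not valid.
(D) axiom D: valid iff R is serial. R is serial — valid.
(E) the dual of axiom 5: valid iff R is euclidean. R is not euclidean — not valid.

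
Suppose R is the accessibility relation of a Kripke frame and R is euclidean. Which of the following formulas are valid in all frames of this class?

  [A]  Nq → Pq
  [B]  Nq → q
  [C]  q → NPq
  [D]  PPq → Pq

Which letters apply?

none

(A) Nq → Pq (axiom D) characterises the serial frames. Such an R need not be serial — not valid.
(B) axiom T: valid iff R is reflexive. Such an R need not be reflexive — not valid.
(C) q → NPq is axiom B, which corresponds to symmetry. Such an R need not be symmetric — not valid.
(D) the dual of axiom 4: valid iff R is transitive. Such an R need not be transitive — not valid.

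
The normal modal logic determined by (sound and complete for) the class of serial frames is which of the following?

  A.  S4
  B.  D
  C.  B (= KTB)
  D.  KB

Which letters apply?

B

(A) S4 is determined by the class of reflexive and transitive frames.
(B) D is determined by exactly this class.
(C) B (= KTB) is determined by the class of reflexive and symmetric frames.
(D) KB is determined by the class of symmetric frames.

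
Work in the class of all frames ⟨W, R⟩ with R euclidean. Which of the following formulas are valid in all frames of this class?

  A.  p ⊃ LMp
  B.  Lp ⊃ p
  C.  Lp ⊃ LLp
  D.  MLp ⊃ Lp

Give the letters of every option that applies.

(A) p ⊃ LMp is axiom B; it is valid on a frame exactly when R is symmetric. Such an R need not be symmetric, so not valid.
(B) Lp ⊃ p is axiom T, which corresponds to reflexivity. Such an R need not be reflexive — not valid.
(C) Lp ⊃ LLp is axiom 4, which corresponds to transitivity. Such an R need not be transitive — not valid.
(D) MLp ⊃ Lp (the dual of axiom 5) characterises the euclidean frames. Every such R is euclidean — valid.

D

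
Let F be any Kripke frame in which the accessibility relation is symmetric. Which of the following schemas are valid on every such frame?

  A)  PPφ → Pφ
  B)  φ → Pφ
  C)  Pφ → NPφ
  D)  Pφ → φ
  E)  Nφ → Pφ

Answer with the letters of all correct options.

none

(A) the dual of axiom 4: valid iff R is transitive. Such an R need not be transitive — not valid.
(B) φ → Pφ (the dual of axiom T) characterises the reflexive frames. Such an R need not be reflexive — not valid.
(C) Pφ → NPφ is axiom 5, which corresponds to the euclidean property. Such an R need not be euclidean — not valid.
(D) Pφ → φ is valid only on frames where every R-edge is a self-loop. Such an R need not be a subset of the identity — not valid.
(E) Nφ → Pφ (axiom D) characterises the serial frames. Such an R need not be serial — not valid.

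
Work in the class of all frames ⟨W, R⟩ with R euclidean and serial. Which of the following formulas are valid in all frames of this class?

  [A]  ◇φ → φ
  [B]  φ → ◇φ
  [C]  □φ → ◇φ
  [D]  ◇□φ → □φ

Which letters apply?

(A) ◇φ → φ is valid only on frames where every R-edge is a self-loop. Such an R need not be a subset of the identity — not valid.
(B) the dual of axiom T: valid iff R is reflexive. Such an R need not be reflexive — not valid.
(C) □φ → ◇φ (axiom D) characterises the serial frames. Every such R is serial — valid.
(D) ◇□φ → □φ is the dual of axiom 5, which corresponds to the euclidean property. Every such R is euclidean — valid.

C, D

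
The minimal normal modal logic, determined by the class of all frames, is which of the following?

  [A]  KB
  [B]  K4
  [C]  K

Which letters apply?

C

(A) KB is determined by the class of symmetric frames.
(B) K4 is determined by the class of transitive frames.
(C) K is determined by exactly this class.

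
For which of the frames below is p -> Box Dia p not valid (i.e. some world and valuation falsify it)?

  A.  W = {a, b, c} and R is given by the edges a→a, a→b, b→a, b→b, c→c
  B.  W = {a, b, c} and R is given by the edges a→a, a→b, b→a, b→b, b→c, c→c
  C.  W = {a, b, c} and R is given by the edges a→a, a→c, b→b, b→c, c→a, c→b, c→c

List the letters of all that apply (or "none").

The schema p -> Box Dia p is axiom B; it is valid on a frame iff R is symmetric.
(A) R is symmetric (every R-edge is matched by its reverse), so the schema is valid here.
(B) R is not symmetric (b R c but not c R b), so the schema fails here.
(C) R is symmetric (every R-edge is matched by its reverse), so the schema is valid here.

B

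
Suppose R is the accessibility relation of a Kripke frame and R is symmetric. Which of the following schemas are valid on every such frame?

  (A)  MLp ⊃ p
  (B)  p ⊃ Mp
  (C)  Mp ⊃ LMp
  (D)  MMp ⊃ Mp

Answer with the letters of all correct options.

(A) MLp ⊃ p is the dual of axiom B, which corresponds to symmetry. Every such R is symmetric — valid.
(B) p ⊃ Mp is the dual of axiom T, which corresponds to reflexivity. Such an R need not be reflexive — not valid.
(C) axiom 5: valid iff R is euclidean. Such an R need not be euclidean — not valid.
(D) MMp ⊃ Mp is the dual of axiom 4; it is valid on a frame exactly when R is transitive. Such an R need not be transitive, so not valid.

A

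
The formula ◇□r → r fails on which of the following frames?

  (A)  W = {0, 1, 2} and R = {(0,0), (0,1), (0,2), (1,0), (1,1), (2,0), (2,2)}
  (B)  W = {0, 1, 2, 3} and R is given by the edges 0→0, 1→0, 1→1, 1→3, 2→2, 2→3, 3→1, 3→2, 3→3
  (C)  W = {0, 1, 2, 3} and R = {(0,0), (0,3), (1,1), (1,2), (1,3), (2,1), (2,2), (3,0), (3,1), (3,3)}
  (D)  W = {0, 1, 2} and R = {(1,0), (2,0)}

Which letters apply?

The schema ◇□r → r is the dual of axiom B; it is valid on a frame iff R is symmetric.
(A) R is symmetric (every R-edge is matched by its reverse), so the schema is valid here.
(B) R is not symmetric (1 R 0 but not 0 R 1), so the schema fails here.
(C) R is symmetric (every R-edge is matched by its reverse), so the schema is valid here.
(D) R is not symmetric (1 R 0 but not 0 R 1), so the schema fails here.

B, D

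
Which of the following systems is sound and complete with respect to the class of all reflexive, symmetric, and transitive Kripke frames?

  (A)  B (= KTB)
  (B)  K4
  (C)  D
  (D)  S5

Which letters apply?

(A) B (= KTB) is determined by the class of reflexive and symmetric frames.
(B) K4 is determined by the class of transitive frames.
(C) D is determined by the class of serial frames.
(D) S5 is determined by exactly this class.

D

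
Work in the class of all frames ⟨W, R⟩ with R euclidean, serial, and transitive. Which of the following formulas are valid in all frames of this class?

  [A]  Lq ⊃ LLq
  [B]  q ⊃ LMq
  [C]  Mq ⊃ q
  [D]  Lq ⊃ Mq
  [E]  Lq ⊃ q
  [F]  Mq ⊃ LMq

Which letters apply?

(A) Lq ⊃ LLq (axiom 4) characterises the transitive frames. Every such R is transitive — valid.
(B) q ⊃ LMq is axiom B, which corresponds to symmetry. Such an R need not be symmetric — not valid.
(C) Mq ⊃ q is the converse of T; it holds exactly when R ⊆ identity. Such an R need not be a subset of the identity — not valid.
(D) Lq ⊃ Mq is axiom D, which corresponds to seriality. Every such R is serial — valid.
(E) Lq ⊃ q (axiom T) characterises the reflexive frames. Such an R need not be reflexive — not valid.
(F) Mq ⊃ LMq is axiom 5, which corresponds to the euclidean property. Every such R is euclidean — valid.

A, D, F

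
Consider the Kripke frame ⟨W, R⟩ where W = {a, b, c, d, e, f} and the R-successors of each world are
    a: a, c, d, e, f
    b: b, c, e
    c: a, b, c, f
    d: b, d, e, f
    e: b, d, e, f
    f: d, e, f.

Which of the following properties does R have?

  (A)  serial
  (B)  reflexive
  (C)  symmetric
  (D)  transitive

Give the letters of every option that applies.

(A) serial: every world has an R-successor.
(B) reflexive: each world relates to itself.
(C) not symmetric: a R d but not d R a.
(D) not transitive: a R c and c R b but not a R b.

A, B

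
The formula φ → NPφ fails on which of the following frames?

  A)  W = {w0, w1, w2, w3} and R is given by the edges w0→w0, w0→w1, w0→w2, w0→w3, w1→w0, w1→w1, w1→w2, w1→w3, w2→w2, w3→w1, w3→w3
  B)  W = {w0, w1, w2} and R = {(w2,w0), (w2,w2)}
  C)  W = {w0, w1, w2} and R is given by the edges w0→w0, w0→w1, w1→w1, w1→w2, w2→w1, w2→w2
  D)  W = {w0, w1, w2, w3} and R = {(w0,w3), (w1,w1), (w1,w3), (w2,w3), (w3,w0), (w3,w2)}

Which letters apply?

A, B, C, D

The schema φ → NPφ is axiom B; it is valid on a frame iff R is symmetric.
(A) R is not symmetric (w0 R w2 but not w2 R w0), so the schema fails here.
(B) R is not symmetric (w2 R w0 but not w0 R w2), so the schema fails here.
(C) R is not symmetric (w0 R w1 but not w1 R w0), so the schema fails here.
(D) R is not symmetric (w1 R w3 but not w3 R w1), so the schema fails here.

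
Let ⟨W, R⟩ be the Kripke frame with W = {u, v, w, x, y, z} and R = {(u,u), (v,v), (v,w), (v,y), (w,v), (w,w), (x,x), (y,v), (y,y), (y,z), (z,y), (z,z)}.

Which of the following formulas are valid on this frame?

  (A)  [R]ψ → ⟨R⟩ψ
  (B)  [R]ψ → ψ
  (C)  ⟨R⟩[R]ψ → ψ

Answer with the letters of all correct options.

R is reflexive: each world relates to itself.
R is symmetric: every R-edge is matched by its reverse.
R is serial: every world has an R-successor.
(A) [R]ψ → ⟨R⟩ψ is axiom D, which corresponds to seriality. R is serial — valid.
(B) [R]ψ → ψ (axiom T) characterises the reflexive frames. R is reflexive — valid.
(C) ⟨R⟩[R]ψ → ψ is the dual of axiom B, which corresponds to symmetry. R is symmetric — valid.

A, B, C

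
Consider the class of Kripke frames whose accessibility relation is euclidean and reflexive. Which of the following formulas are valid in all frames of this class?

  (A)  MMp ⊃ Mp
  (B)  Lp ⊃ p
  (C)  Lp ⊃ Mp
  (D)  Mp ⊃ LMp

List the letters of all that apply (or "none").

A reflexive euclidean relation is also symmetric (from wRw and wRv the euclidean condition gives vRw) and hence transitive; it is an equivalence relation.
(A) MMp ⊃ Mp is the dual of axiom 4, which corresponds to transitivity. Every such R is transitive — valid.
(B) Lp ⊃ p (axiom T) characterises the reflexive frames. Every such R is reflexive — valid.
(C) Lp ⊃ Mp (axiom D) characterises the serial frames. Every such R is serial — valid.
(D) Mp ⊃ LMp (axiom 5) characterises the euclidean frames. Every such R is euclidean — valid.

A, B, C, D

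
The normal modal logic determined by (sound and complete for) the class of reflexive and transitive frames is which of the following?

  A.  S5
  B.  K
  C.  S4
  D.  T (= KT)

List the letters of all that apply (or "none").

C

(A) S5 is determined by the class of reflexive, symmetric, and transitive frames.
(B) K is determined by the class of arbitrary frames.
(C) S4 is determined by exactly this class.
(D) T (= KT) is determined by the class of reflexive frames.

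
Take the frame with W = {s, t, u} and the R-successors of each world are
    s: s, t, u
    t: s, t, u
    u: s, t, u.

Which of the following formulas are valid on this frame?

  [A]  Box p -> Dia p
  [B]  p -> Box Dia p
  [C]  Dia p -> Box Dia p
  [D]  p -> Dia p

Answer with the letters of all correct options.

R is reflexive: each world relates to itself.
R is symmetric: every R-edge is matched by its reverse.
R is euclidean: any two R-successors of the same world are R-related.
R is serial: every world has an R-successor.
(A) axiom D: valid iff R is serial. R is serial — valid.
(B) p -> Box Dia p (axiom B) characterises the symmetric frames. R is symmetric — valid.
(C) axiom 5: valid iff R is euclidean. R is euclidean — valid.
(D) p -> Dia p is the dual of axiom T; it is valid on a frame exactly when R is reflexive. R is reflexive, so valid.

A, B, C, D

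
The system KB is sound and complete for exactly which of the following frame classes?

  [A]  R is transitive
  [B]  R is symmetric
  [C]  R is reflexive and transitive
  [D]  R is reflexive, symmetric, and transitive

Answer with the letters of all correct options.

(A) this class determines K4, not KB.
(B) KB is sound and complete for exactly this class.
(C) this class determines S4, not KB.
(D) this class determines S5, not KB.

B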